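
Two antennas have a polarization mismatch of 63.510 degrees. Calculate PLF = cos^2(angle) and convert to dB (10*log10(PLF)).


PLF_linear = cos^2(63.510 deg) = 0.1989531
PLF_dB = 10 * log10(0.1989531) = -7.012 dB

-7.012 dB


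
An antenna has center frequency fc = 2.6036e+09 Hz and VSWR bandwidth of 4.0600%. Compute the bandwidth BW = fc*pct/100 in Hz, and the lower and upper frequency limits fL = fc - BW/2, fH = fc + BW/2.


BW = 2.6036e+09 * 4.0600/100 = 1.057062e+08 Hz
fL = 2.6036e+09 - 1.057062e+08/2 = 2.551e+09 Hz
fH = 2.6036e+09 + 1.057062e+08/2 = 2.656e+09 Hz

BW=1.057e+08 Hz, fL=2.551e+09 Hz, fH=2.656e+09 Hz


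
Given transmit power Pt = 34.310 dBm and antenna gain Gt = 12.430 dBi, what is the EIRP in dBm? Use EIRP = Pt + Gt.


EIRP = Pt + Gt = 34.310 + 12.430 = 46.74 dBm

46.74 dBm


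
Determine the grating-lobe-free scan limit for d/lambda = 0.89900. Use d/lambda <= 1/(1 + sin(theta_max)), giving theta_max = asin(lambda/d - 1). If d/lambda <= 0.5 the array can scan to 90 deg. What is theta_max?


lambda/d - 1 = 1/0.89900 - 1 = 0.1123471
theta_max = asin(0.1123471) = 6.451 deg

6.451 deg


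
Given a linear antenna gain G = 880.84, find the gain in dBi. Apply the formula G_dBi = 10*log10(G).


G_dBi = 10 * log10(880.84) = 29.45 dBi

29.45 dBi


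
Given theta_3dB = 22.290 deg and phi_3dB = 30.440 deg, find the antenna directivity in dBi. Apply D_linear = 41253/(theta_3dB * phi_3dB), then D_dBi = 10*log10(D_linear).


D_linear = 41253 / (22.290 * 30.440) = 60.79961
D_dBi = 10 * log10(60.79961) = 17.84 dBi

17.84 dBi


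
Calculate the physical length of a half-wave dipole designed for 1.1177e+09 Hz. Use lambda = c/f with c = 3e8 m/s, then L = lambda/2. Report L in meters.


lambda = c / f = 3.0000e+08 / 1.1177e+09 = 0.2684083 m
L = lambda / 2 = 0.2684083 / 2 = 0.1342 m

0.1342 m


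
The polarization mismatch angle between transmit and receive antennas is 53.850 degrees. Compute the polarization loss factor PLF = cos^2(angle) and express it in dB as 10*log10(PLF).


PLF_linear = cos^2(53.850 deg) = 0.3479835
PLF_dB = 10 * log10(0.3479835) = -4.584 dB

-4.584 dB


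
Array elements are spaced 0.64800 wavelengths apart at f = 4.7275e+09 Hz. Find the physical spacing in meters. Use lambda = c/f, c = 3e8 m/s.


lambda = c / f = 3.0000e+08 / 4.7275e+09 = 0.06345849 m
d = 0.64800 * 0.06345849 = 0.04112 m

0.04112 m


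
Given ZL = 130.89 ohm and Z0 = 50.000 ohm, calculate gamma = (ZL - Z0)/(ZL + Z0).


gamma = (130.89 - 50.000) / (130.89 + 50.000) = 0.4472

0.4472


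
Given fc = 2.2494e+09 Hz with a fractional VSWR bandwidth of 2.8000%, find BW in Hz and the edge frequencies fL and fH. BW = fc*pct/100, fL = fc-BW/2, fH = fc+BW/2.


BW = 2.2494e+09 * 2.8000/100 = 6.298320e+07 Hz
fL = 2.2494e+09 - 6.298320e+07/2 = 2.218e+09 Hz
fH = 2.2494e+09 + 6.298320e+07/2 = 2.281e+09 Hz

BW=6.298e+07 Hz, fL=2.218e+09 Hz, fH=2.281e+09 Hz


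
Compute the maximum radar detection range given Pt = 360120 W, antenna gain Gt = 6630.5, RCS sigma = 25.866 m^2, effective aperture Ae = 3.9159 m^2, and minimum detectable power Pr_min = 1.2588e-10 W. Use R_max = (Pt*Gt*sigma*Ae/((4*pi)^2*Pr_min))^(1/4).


R^4 = 360120*6630.5*25.866*3.9159 / ((4*pi)^2 * 1.2588e-10) = 1.216684e+19
R_max = 1.216684e+19^0.25 = 59060 m

59060 m


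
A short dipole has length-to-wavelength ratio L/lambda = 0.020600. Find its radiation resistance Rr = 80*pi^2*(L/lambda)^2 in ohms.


Rr = 80 * pi^2 * (0.020600)^2 = 80 * 9.869604 * 4.243600e-04 = 0.3351 ohm

0.3351 ohm


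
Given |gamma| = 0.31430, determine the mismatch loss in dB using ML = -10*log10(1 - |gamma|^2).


ML = -10 * log10(1 - 0.31430^2) = -10 * log10(0.90121551) = 0.4517 dB

0.4517 dB


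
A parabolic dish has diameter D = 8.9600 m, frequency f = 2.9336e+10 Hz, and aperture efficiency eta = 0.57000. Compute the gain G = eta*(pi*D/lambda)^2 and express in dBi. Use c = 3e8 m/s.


lambda = c / f = 3.0000e+08 / 2.9336e+10 = 0.01022634 m
G_linear = 0.57000 * (pi * 8.9600 / 0.01022634)^2 = 4.318671e+06
G_dBi = 10 * log10(4.318671e+06) = 66.35 dBi

66.35 dBi


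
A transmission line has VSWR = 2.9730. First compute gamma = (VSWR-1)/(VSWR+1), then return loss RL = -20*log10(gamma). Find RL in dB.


gamma = (2.9730 - 1) / (2.9730 + 1) = 0.4966021
RL = -20 * log10(0.4966021) = 6.080 dB

6.080 dB


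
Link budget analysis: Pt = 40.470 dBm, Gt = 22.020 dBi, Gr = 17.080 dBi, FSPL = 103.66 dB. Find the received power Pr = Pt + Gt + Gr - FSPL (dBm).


Pr = 40.470 + 22.020 + 17.080 - 103.66 = -24.09 dBm

-24.09 dBm


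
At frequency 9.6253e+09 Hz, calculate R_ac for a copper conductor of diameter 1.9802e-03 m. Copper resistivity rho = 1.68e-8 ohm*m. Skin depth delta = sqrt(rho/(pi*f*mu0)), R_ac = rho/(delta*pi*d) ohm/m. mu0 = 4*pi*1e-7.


delta = sqrt(1.68e-8 / (pi * 9.6253e+09 * 4*pi*1e-7)) = 6.649173e-07 m
R_ac = 1.68e-8 / (6.649173e-07 * pi * 1.9802e-03) = 4.061 ohm/m

4.061 ohm/m


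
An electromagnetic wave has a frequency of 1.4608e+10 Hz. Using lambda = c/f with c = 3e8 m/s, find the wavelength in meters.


lambda = c / f = 3.0000e+08 / 1.4608e+10 = 0.02054 m

0.02054 m


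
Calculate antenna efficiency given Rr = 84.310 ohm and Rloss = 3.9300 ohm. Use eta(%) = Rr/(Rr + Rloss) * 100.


eta = 84.310 / (84.310 + 3.9300) * 100 = 95.55%

95.55%


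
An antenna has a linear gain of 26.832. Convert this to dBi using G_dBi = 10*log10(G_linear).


G_dBi = 10 * log10(26.832) = 14.29 dBi

14.29 dBi


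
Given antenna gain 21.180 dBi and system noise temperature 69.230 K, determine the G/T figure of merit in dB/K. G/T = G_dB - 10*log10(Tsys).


G/T = 21.180 - 10*log10(69.230) = 21.180 - 18.40294 = 2.777 dB/K

2.777 dB/K


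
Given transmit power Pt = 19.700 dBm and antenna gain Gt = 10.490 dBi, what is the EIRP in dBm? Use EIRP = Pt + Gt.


EIRP = Pt + Gt = 19.700 + 10.490 = 30.19 dBm

30.19 dBm


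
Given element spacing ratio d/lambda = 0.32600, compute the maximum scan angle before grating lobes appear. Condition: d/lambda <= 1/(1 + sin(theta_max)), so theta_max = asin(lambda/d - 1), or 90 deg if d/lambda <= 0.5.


lambda/d - 1 = 1/0.32600 - 1 = 2.067485 >= 1
d/lambda <= 0.5, so the array can scan to endfire without grating lobes: theta_max = 90 deg

90 deg


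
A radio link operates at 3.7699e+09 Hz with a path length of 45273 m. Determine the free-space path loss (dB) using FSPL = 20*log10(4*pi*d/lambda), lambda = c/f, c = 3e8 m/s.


lambda = c / f = 3.0000e+08 / 3.7699e+09 = 0.07957771 m
FSPL = 20 * log10(4*pi*45273/0.07957771) = 137.1 dB

137.1 dB


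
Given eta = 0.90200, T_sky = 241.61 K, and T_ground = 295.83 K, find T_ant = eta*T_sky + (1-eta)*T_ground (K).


T_ant = 0.90200 * 241.61 + (1 - 0.90200) * 295.83 = 246.9 K

246.9 K


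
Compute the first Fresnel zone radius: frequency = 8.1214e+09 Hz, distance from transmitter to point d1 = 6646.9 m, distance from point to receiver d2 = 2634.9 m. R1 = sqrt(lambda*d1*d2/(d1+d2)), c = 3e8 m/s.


lambda = c / f = 3.0000e+08 / 8.1214e+09 = 0.03693944 m
R1 = sqrt(0.03693944 * 6646.9 * 2634.9 / (6646.9 + 2634.9)) = 8.349 m

8.349 m


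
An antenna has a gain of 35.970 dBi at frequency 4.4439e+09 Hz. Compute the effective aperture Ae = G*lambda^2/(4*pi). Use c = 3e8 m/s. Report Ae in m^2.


lambda = c / f = 3.0000e+08 / 4.4439e+09 = 0.06750827 m
G_linear = 10^(35.970/10) = 3953.666
Ae = G_linear * lambda^2 / (4*pi) = 3953.666 * 0.06750827^2 / (4*pi) = 1.434 m^2

1.434 m^2


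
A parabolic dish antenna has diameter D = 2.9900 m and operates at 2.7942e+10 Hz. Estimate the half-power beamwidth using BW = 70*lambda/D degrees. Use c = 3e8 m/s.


lambda = c / f = 3.0000e+08 / 2.7942e+10 = 0.01073653 m
BW = 70 * 0.01073653 / 2.9900 = 0.2514 deg

0.2514 deg


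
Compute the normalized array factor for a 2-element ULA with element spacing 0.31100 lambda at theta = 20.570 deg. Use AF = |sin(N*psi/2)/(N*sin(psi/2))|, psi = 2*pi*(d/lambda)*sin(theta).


psi = 2*pi*0.31100*sin(20.570 deg) = 0.6865656 rad
AF = |sin(2*0.6865656/2) / (2*sin(0.6865656/2))| = 0.9417

0.9417


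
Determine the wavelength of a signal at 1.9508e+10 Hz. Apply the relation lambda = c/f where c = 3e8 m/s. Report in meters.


lambda = c / f = 3.0000e+08 / 1.9508e+10 = 0.01538 m

0.01538 m


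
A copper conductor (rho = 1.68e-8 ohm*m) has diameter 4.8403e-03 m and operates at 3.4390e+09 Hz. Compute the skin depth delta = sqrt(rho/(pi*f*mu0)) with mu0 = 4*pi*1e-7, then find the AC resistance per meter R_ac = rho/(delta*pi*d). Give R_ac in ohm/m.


delta = sqrt(1.68e-8 / (pi * 3.4390e+09 * 4*pi*1e-7)) = 1.112394e-06 m
R_ac = 1.68e-8 / (1.112394e-06 * pi * 4.8403e-03) = 0.9932 ohm/m

0.9932 ohm/m


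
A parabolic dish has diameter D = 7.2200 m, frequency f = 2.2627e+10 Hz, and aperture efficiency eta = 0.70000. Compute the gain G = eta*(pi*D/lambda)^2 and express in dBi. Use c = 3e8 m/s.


lambda = c / f = 3.0000e+08 / 2.2627e+10 = 0.01325850 m
G_linear = 0.70000 * (pi * 7.2200 / 0.01325850)^2 = 2.048724e+06
G_dBi = 10 * log10(2.048724e+06) = 63.11 dBi

63.11 dBi


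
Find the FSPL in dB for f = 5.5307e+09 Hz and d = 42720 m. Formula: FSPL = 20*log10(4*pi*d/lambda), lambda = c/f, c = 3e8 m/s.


lambda = c / f = 3.0000e+08 / 5.5307e+09 = 0.05424268 m
FSPL = 20 * log10(4*pi*42720/0.05424268) = 139.9 dB

139.9 dB


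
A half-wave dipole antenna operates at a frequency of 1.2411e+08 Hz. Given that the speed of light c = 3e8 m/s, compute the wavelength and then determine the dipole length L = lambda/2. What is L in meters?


lambda = c / f = 3.0000e+08 / 1.2411e+08 = 2.417211 m
L = lambda / 2 = 2.417211 / 2 = 1.209 m

1.209 m


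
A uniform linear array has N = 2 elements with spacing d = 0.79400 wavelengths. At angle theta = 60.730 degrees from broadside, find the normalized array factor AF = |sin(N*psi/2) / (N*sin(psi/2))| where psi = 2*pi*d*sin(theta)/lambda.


psi = 2*pi*0.79400*sin(60.730 deg) = 4.351900 rad
AF = |sin(2*4.351900/2) / (2*sin(4.351900/2))| = 0.5689

0.5689


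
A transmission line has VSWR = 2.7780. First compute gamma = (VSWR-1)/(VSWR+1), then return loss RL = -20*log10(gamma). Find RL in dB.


gamma = (2.7780 - 1) / (2.7780 + 1) = 0.4706194
RL = -20 * log10(0.4706194) = 6.547 dB

6.547 dB


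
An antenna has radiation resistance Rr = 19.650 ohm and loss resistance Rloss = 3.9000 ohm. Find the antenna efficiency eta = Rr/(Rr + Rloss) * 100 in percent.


eta = 19.650 / (19.650 + 3.9000) * 100 = 83.44%

83.44%


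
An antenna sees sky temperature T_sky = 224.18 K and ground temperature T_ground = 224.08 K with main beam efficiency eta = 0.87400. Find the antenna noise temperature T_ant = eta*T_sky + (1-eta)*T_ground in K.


T_ant = 0.87400 * 224.18 + (1 - 0.87400) * 224.08 = 224.2 K

224.2 K


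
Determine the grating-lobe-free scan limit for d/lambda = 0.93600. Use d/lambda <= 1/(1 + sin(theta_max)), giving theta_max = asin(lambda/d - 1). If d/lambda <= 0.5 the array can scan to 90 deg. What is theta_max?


lambda/d - 1 = 1/0.93600 - 1 = 0.06837607
theta_max = asin(0.06837607) = 3.921 deg

3.921 deg


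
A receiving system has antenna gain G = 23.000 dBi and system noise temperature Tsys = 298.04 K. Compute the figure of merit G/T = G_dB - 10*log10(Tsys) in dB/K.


G/T = 23.000 - 10*log10(298.04) = 23.000 - 24.74275 = -1.743 dB/K

-1.743 dB/K


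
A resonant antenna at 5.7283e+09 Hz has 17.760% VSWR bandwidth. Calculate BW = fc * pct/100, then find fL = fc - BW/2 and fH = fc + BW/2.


BW = 5.7283e+09 * 17.760/100 = 1.017346e+09 Hz
fL = 5.7283e+09 - 1.017346e+09/2 = 5.220e+09 Hz
fH = 5.7283e+09 + 1.017346e+09/2 = 6.237e+09 Hz

BW=1.017e+09 Hz, fL=5.220e+09 Hz, fH=6.237e+09 Hz


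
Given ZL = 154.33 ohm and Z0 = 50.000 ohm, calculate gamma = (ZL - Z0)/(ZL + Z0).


gamma = (154.33 - 50.000) / (154.33 + 50.000) = 0.5106

0.5106


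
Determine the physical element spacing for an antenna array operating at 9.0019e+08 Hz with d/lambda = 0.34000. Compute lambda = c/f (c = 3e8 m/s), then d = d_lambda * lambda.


lambda = c / f = 3.0000e+08 / 9.0019e+08 = 0.3332630 m
d = 0.34000 * 0.3332630 = 0.1133 m

0.1133 m


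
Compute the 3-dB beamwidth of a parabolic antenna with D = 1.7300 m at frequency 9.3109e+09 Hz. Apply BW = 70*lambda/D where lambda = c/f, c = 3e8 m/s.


lambda = c / f = 3.0000e+08 / 9.3109e+09 = 0.03222030 m
BW = 70 * 0.03222030 / 1.7300 = 1.304 deg

1.304 deg


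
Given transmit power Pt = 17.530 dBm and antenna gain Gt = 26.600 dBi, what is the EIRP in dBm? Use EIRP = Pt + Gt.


EIRP = Pt + Gt = 17.530 + 26.600 = 44.13 dBm

44.13 dBm


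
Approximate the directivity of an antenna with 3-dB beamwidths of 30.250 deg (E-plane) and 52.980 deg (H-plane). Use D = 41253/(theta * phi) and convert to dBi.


D_linear = 41253 / (30.250 * 52.980) = 25.74057
D_dBi = 10 * log10(25.74057) = 14.11 dBi

14.11 dBi


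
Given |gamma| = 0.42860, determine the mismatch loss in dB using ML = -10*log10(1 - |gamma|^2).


ML = -10 * log10(1 - 0.42860^2) = -10 * log10(0.81630204) = 0.8815 dB

0.8815 dB


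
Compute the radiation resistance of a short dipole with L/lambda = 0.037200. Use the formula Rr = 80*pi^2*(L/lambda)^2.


Rr = 80 * pi^2 * (0.037200)^2 = 80 * 9.869604 * 1.383840e-03 = 1.093 ohm

1.093 ohm


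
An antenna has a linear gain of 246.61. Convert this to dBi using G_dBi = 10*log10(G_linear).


G_dBi = 10 * log10(246.61) = 23.92 dBi

23.92 dBi


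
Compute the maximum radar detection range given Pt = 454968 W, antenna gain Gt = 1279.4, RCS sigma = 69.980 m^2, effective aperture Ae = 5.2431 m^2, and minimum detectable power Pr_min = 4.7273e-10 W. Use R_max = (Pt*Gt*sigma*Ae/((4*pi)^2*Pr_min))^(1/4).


R^4 = 454968*1279.4*69.980*5.2431 / ((4*pi)^2 * 4.7273e-10) = 2.860990e+18
R_max = 2.860990e+18^0.25 = 41127 m

41127 m


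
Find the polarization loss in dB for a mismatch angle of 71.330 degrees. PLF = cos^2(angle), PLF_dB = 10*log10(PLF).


PLF_linear = cos^2(71.330 deg) = 0.1024749
PLF_dB = 10 * log10(0.1024749) = -9.894 dB

-9.894 dB


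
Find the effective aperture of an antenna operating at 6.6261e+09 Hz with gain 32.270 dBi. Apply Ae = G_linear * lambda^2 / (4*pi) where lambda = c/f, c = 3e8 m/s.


lambda = c / f = 3.0000e+08 / 6.6261e+09 = 0.04527550 m
G_linear = 10^(32.270/10) = 1686.553
Ae = G_linear * lambda^2 / (4*pi) = 1686.553 * 0.04527550^2 / (4*pi) = 0.2751 m^2

0.2751 m^2


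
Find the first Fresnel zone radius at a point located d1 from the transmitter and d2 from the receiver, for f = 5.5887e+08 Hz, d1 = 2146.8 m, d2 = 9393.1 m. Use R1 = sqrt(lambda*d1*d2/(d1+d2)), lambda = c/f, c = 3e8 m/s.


lambda = c / f = 3.0000e+08 / 5.5887e+08 = 0.5367975 m
R1 = sqrt(0.5367975 * 2146.8 * 9393.1 / (2146.8 + 9393.1)) = 30.63 m

30.63 m


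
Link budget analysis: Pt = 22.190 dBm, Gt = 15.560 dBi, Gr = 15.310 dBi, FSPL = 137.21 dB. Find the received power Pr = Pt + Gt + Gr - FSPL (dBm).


Pr = 22.190 + 15.560 + 15.310 - 137.21 = -84.15 dBm

-84.15 dBm


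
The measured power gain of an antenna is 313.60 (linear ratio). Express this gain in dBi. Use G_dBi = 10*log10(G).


G_dBi = 10 * log10(313.60) = 24.96 dBi

24.96 dBi


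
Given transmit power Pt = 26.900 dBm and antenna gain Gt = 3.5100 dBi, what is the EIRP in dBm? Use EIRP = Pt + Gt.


EIRP = Pt + Gt = 26.900 + 3.5100 = 30.41 dBm

30.41 dBm


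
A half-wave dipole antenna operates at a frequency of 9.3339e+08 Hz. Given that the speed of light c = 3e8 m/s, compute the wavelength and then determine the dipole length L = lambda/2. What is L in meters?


lambda = c / f = 3.0000e+08 / 9.3339e+08 = 0.3214091 m
L = lambda / 2 = 0.3214091 / 2 = 0.1607 m

0.1607 m


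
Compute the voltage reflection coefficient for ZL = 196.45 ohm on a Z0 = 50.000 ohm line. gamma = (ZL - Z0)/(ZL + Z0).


gamma = (196.45 - 50.000) / (196.45 + 50.000) = 0.5942

0.5942


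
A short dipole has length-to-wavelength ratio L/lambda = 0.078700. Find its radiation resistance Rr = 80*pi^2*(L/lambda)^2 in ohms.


Rr = 80 * pi^2 * (0.078700)^2 = 80 * 9.869604 * 6.193690e-03 = 4.890 ohm

4.890 ohm


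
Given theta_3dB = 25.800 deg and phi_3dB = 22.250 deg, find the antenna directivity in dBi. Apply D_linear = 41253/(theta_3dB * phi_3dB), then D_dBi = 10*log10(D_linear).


D_linear = 41253 / (25.800 * 22.250) = 71.86308
D_dBi = 10 * log10(71.86308) = 18.57 dBi

18.57 dBi


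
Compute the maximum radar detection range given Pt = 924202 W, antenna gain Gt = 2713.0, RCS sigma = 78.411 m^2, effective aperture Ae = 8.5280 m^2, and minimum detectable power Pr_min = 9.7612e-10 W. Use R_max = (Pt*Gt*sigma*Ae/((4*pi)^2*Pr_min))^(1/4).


R^4 = 924202*2713.0*78.411*8.5280 / ((4*pi)^2 * 9.7612e-10) = 1.087722e+19
R_max = 1.087722e+19^0.25 = 57429 m

57429 m


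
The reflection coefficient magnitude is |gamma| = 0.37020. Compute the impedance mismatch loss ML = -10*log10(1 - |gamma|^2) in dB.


ML = -10 * log10(1 - 0.37020^2) = -10 * log10(0.86295196) = 0.6401 dB

0.6401 dB


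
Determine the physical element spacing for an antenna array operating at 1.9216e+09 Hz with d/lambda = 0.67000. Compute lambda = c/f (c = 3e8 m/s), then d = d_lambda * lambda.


lambda = c / f = 3.0000e+08 / 1.9216e+09 = 0.1561199 m
d = 0.67000 * 0.1561199 = 0.1046 m

0.1046 m


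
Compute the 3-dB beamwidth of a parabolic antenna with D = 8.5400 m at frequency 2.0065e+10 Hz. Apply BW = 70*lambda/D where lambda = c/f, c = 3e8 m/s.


lambda = c / f = 3.0000e+08 / 2.0065e+10 = 0.01495141 m
BW = 70 * 0.01495141 / 8.5400 = 0.1226 deg

0.1226 deg


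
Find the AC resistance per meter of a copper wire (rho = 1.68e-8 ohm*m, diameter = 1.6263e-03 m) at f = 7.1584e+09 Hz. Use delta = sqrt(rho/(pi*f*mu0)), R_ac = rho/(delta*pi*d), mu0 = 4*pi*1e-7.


delta = sqrt(1.68e-8 / (pi * 7.1584e+09 * 4*pi*1e-7)) = 7.710220e-07 m
R_ac = 1.68e-8 / (7.710220e-07 * pi * 1.6263e-03) = 4.265 ohm/m

4.265 ohm/m


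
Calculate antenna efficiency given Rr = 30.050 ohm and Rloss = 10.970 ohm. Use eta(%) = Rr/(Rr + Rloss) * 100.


eta = 30.050 / (30.050 + 10.970) * 100 = 73.26%

73.26%


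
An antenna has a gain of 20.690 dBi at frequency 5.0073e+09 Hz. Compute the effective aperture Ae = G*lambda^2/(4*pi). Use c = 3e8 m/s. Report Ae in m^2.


lambda = c / f = 3.0000e+08 / 5.0073e+09 = 0.05991253 m
G_linear = 10^(20.690/10) = 117.2195
Ae = G_linear * lambda^2 / (4*pi) = 117.2195 * 0.05991253^2 / (4*pi) = 0.03348 m^2

0.03348 m^2


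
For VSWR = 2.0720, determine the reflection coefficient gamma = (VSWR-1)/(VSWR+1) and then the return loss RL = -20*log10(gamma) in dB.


gamma = (2.0720 - 1) / (2.0720 + 1) = 0.3489583
RL = -20 * log10(0.3489583) = 9.145 dB

9.145 dB


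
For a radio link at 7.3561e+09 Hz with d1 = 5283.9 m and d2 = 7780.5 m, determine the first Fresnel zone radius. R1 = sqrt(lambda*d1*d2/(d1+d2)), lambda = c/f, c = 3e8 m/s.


lambda = c / f = 3.0000e+08 / 7.3561e+09 = 0.04078248 m
R1 = sqrt(0.04078248 * 5283.9 * 7780.5 / (5283.9 + 7780.5)) = 11.33 m

11.33 m


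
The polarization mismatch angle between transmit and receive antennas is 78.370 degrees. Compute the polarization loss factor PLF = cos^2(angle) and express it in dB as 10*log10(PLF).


PLF_linear = cos^2(78.370 deg) = 0.04063885
PLF_dB = 10 * log10(0.04063885) = -13.91 dB

-13.91 dB


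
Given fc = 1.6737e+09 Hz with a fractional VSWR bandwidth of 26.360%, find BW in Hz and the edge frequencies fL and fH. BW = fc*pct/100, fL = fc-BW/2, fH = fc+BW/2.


BW = 1.6737e+09 * 26.360/100 = 4.411873e+08 Hz
fL = 1.6737e+09 - 4.411873e+08/2 = 1.453e+09 Hz
fH = 1.6737e+09 + 4.411873e+08/2 = 1.894e+09 Hz

BW=4.412e+08 Hz, fL=1.453e+09 Hz, fH=1.894e+09 Hz


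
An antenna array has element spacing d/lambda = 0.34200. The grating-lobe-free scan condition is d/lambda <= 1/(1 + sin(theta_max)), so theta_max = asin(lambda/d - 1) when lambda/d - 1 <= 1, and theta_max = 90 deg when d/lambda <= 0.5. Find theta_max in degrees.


lambda/d - 1 = 1/0.34200 - 1 = 1.923977 >= 1
d/lambda <= 0.5, so the array can scan to endfire without grating lobes: theta_max = 90 deg

90 deg


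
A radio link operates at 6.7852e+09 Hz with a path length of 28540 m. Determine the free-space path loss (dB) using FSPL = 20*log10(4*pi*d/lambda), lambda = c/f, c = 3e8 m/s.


lambda = c / f = 3.0000e+08 / 6.7852e+09 = 0.04421388 m
FSPL = 20 * log10(4*pi*28540/0.04421388) = 138.2 dB

138.2 dB


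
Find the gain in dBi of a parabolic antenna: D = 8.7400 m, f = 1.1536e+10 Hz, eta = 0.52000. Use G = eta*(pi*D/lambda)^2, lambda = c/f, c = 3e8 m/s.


lambda = c / f = 3.0000e+08 / 1.1536e+10 = 0.02600555 m
G_linear = 0.52000 * (pi * 8.7400 / 0.02600555)^2 = 579687.4
G_dBi = 10 * log10(579687.4) = 57.63 dBi

57.63 dBi


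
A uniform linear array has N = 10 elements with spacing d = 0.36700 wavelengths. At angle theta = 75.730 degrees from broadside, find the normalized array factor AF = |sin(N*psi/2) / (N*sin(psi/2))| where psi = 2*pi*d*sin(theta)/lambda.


psi = 2*pi*0.36700*sin(75.730 deg) = 2.234779 rad
AF = |sin(10*2.234779/2) / (10*sin(2.234779/2))| = 0.1095

0.1095


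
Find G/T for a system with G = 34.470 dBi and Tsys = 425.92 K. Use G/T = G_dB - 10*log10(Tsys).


G/T = 34.470 - 10*log10(425.92) = 34.470 - 26.29328 = 8.177 dB/K

8.177 dB/K


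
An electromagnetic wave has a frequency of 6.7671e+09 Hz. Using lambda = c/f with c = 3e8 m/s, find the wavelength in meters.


lambda = c / f = 3.0000e+08 / 6.7671e+09 = 0.04433 m

0.04433 m


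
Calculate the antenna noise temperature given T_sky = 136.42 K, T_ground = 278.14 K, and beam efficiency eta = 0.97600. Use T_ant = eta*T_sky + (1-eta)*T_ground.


T_ant = 0.97600 * 136.42 + (1 - 0.97600) * 278.14 = 139.8 K

139.8 K


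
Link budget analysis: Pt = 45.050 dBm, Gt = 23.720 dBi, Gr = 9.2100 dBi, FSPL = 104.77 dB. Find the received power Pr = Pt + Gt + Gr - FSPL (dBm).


Pr = 45.050 + 23.720 + 9.2100 - 104.77 = -26.79 dBm

-26.79 dBm


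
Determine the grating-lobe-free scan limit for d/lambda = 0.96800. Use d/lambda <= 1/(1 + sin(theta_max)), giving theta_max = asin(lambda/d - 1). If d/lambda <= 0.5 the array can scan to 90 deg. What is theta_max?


lambda/d - 1 = 1/0.96800 - 1 = 0.03305785
theta_max = asin(0.03305785) = 1.894 deg

1.894 deg


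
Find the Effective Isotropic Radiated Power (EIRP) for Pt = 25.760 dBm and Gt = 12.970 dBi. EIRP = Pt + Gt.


EIRP = Pt + Gt = 25.760 + 12.970 = 38.73 dBm

38.73 dBm


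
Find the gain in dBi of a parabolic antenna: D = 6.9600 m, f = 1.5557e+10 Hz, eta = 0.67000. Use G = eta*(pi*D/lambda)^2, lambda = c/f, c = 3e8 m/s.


lambda = c / f = 3.0000e+08 / 1.5557e+10 = 0.01928392 m
G_linear = 0.67000 * (pi * 6.9600 / 0.01928392)^2 = 861395.1
G_dBi = 10 * log10(861395.1) = 59.35 dBi

59.35 dBi


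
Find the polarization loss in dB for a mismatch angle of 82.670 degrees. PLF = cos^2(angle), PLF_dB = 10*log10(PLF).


PLF_linear = cos^2(82.670 deg) = 0.01627766
PLF_dB = 10 * log10(0.01627766) = -17.88 dB

-17.88 dB


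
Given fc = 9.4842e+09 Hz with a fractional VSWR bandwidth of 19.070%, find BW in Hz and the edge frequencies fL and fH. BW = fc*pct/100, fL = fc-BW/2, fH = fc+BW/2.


BW = 9.4842e+09 * 19.070/100 = 1.808637e+09 Hz
fL = 9.4842e+09 - 1.808637e+09/2 = 8.580e+09 Hz
fH = 9.4842e+09 + 1.808637e+09/2 = 1.039e+10 Hz

BW=1.809e+09 Hz, fL=8.580e+09 Hz, fH=1.039e+10 Hz


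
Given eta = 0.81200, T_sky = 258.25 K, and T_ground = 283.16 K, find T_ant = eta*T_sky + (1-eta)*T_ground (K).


T_ant = 0.81200 * 258.25 + (1 - 0.81200) * 283.16 = 262.9 K

262.9 K


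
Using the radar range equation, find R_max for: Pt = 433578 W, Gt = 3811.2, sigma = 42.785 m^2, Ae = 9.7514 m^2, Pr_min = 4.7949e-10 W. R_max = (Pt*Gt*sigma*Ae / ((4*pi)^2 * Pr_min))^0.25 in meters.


R^4 = 433578*3811.2*42.785*9.7514 / ((4*pi)^2 * 4.7949e-10) = 9.105173e+18
R_max = 9.105173e+18^0.25 = 54932 m

54932 m


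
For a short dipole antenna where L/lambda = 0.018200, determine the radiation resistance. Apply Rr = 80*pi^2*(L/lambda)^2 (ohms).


Rr = 80 * pi^2 * (0.018200)^2 = 80 * 9.869604 * 3.312400e-04 = 0.2615 ohm

0.2615 ohm


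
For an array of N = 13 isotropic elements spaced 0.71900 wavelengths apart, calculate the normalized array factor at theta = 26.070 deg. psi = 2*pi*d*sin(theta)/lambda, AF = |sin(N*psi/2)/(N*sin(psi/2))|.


psi = 2*pi*0.71900*sin(26.070 deg) = 1.985349 rad
AF = |sin(13*1.985349/2) / (13*sin(1.985349/2))| = 0.03049

0.03049


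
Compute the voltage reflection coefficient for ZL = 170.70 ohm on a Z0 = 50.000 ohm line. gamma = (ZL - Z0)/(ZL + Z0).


gamma = (170.70 - 50.000) / (170.70 + 50.000) = 0.5469

0.5469


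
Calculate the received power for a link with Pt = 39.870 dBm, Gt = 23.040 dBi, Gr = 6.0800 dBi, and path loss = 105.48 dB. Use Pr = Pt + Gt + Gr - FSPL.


Pr = 39.870 + 23.040 + 6.0800 - 105.48 = -36.49 dBm

-36.49 dBm


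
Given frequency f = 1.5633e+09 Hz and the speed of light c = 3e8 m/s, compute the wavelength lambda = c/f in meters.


lambda = c / f = 3.0000e+08 / 1.5633e+09 = 0.1919 m

0.1919 m


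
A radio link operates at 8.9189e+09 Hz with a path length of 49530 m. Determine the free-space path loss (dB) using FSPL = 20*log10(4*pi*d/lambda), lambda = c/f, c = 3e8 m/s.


lambda = c / f = 3.0000e+08 / 8.9189e+09 = 0.03363643 m
FSPL = 20 * log10(4*pi*49530/0.03363643) = 145.3 dB

145.3 dB


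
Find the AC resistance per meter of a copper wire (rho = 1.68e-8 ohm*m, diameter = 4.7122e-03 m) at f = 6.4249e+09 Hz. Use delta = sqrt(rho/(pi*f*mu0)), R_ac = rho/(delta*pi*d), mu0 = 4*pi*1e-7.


delta = sqrt(1.68e-8 / (pi * 6.4249e+09 * 4*pi*1e-7)) = 8.138448e-07 m
R_ac = 1.68e-8 / (8.138448e-07 * pi * 4.7122e-03) = 1.394 ohm/m

1.394 ohm/m


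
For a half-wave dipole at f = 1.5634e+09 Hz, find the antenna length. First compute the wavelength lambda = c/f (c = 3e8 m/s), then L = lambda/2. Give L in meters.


lambda = c / f = 3.0000e+08 / 1.5634e+09 = 0.1918895 m
L = lambda / 2 = 0.1918895 / 2 = 0.09594 m

0.09594 m


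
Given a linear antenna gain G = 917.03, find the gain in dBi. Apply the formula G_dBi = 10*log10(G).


G_dBi = 10 * log10(917.03) = 29.62 dBi

29.62 dBi


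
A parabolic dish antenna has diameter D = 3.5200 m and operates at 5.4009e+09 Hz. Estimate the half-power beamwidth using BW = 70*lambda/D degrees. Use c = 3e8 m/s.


lambda = c / f = 3.0000e+08 / 5.4009e+09 = 0.05554630 m
BW = 70 * 0.05554630 / 3.5200 = 1.105 deg

1.105 deg


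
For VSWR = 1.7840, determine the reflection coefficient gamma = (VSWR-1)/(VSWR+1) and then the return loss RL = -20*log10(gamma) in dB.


gamma = (1.7840 - 1) / (1.7840 + 1) = 0.2816092
RL = -20 * log10(0.2816092) = 11.01 dB

11.01 dB


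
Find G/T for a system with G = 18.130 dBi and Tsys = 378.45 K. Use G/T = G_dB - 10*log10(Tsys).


G/T = 18.130 - 10*log10(378.45) = 18.130 - 25.78009 = -7.650 dB/K

-7.650 dB/K


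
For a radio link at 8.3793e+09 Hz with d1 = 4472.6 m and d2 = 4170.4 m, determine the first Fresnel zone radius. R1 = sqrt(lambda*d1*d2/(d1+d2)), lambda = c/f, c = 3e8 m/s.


lambda = c / f = 3.0000e+08 / 8.3793e+09 = 0.03580251 m
R1 = sqrt(0.03580251 * 4472.6 * 4170.4 / (4472.6 + 4170.4)) = 8.790 m

8.790 m


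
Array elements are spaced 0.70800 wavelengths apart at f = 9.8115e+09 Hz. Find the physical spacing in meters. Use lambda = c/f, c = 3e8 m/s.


lambda = c / f = 3.0000e+08 / 9.8115e+09 = 0.03057636 m
d = 0.70800 * 0.03057636 = 0.02165 m

0.02165 m


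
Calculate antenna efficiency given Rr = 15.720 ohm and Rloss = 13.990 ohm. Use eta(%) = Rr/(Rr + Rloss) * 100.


eta = 15.720 / (15.720 + 13.990) * 100 = 52.91%

52.91%


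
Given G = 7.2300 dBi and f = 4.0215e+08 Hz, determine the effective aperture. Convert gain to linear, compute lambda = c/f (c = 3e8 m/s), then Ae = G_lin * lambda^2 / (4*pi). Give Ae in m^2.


lambda = c / f = 3.0000e+08 / 4.0215e+08 = 0.7459903 m
G_linear = 10^(7.2300/10) = 5.284453
Ae = G_linear * lambda^2 / (4*pi) = 5.284453 * 0.7459903^2 / (4*pi) = 0.2340 m^2

0.2340 m^2


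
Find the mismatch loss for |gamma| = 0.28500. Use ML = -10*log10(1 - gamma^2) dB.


ML = -10 * log10(1 - 0.28500^2) = -10 * log10(0.918775) = 0.3679 dB

0.3679 dB


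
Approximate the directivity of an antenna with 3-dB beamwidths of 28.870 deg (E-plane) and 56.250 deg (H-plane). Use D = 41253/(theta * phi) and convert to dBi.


D_linear = 41253 / (28.870 * 56.250) = 25.40307
D_dBi = 10 * log10(25.40307) = 14.05 dBi

14.05 dBi


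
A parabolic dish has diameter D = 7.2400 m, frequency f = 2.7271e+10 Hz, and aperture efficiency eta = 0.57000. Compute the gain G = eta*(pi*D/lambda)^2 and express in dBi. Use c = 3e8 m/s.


lambda = c / f = 3.0000e+08 / 2.7271e+10 = 0.01100070 m
G_linear = 0.57000 * (pi * 7.2400 / 0.01100070)^2 = 2.436751e+06
G_dBi = 10 * log10(2.436751e+06) = 63.87 dBi

63.87 dBi


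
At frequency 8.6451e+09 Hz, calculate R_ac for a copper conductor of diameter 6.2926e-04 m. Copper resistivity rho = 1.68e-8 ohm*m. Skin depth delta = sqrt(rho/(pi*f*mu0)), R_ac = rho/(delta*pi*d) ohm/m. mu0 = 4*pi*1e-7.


delta = sqrt(1.68e-8 / (pi * 8.6451e+09 * 4*pi*1e-7)) = 7.016003e-07 m
R_ac = 1.68e-8 / (7.016003e-07 * pi * 6.2926e-04) = 12.11 ohm/m

12.11 ohm/m


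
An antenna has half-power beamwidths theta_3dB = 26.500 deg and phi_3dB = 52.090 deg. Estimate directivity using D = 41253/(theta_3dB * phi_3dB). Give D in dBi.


D_linear = 41253 / (26.500 * 52.090) = 29.88514
D_dBi = 10 * log10(29.88514) = 14.75 dBi

14.75 dBi


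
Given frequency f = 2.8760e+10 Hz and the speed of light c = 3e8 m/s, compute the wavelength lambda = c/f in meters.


lambda = c / f = 3.0000e+08 / 2.8760e+10 = 0.01043 m

0.01043 m


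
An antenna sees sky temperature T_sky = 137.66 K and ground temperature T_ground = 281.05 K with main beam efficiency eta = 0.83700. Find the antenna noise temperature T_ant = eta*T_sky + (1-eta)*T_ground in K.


T_ant = 0.83700 * 137.66 + (1 - 0.83700) * 281.05 = 161.0 K

161.0 K


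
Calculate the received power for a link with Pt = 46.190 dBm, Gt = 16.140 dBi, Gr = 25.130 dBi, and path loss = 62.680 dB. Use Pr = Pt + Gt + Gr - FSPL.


Pr = 46.190 + 16.140 + 25.130 - 62.680 = 24.78 dBm

24.78 dBm


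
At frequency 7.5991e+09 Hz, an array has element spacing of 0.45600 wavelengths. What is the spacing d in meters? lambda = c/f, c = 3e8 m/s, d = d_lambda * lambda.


lambda = c / f = 3.0000e+08 / 7.5991e+09 = 0.03947836 m
d = 0.45600 * 0.03947836 = 0.01800 m

0.01800 m


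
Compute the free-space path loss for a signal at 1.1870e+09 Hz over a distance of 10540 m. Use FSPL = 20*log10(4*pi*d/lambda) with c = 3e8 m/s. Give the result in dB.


lambda = c / f = 3.0000e+08 / 1.1870e+09 = 0.2527380 m
FSPL = 20 * log10(4*pi*10540/0.2527380) = 114.4 dB

114.4 dB


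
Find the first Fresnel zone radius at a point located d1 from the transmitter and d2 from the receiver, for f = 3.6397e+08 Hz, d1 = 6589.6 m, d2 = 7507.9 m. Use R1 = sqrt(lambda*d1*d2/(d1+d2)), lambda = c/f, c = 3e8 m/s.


lambda = c / f = 3.0000e+08 / 3.6397e+08 = 0.8242438 m
R1 = sqrt(0.8242438 * 6589.6 * 7507.9 / (6589.6 + 7507.9)) = 53.78 m

53.78 m


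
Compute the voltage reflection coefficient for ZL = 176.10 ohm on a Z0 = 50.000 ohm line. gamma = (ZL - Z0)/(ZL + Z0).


gamma = (176.10 - 50.000) / (176.10 + 50.000) = 0.5577

0.5577


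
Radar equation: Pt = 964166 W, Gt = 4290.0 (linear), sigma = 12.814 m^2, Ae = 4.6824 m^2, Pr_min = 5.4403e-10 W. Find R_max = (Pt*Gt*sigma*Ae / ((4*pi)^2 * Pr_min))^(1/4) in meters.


R^4 = 964166*4290.0*12.814*4.6824 / ((4*pi)^2 * 5.4403e-10) = 2.888815e+18
R_max = 2.888815e+18^0.25 = 41227 m

41227 m


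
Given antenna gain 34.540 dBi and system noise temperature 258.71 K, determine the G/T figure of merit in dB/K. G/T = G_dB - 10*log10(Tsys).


G/T = 34.540 - 10*log10(258.71) = 34.540 - 24.12813 = 10.41 dB/K

10.41 dB/K


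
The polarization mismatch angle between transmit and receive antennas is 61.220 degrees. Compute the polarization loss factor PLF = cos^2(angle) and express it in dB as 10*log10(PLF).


PLF_linear = cos^2(61.220 deg) = 0.2317919
PLF_dB = 10 * log10(0.2317919) = -6.349 dB

-6.349 dB


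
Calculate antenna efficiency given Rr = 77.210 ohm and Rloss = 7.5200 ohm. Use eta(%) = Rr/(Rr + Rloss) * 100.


eta = 77.210 / (77.210 + 7.5200) * 100 = 91.12%

91.12%


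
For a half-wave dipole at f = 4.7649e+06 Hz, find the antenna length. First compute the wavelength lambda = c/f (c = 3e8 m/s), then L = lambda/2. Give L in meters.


lambda = c / f = 3.0000e+08 / 4.7649e+06 = 62.96040 m
L = lambda / 2 = 62.96040 / 2 = 31.48 m

31.48 m


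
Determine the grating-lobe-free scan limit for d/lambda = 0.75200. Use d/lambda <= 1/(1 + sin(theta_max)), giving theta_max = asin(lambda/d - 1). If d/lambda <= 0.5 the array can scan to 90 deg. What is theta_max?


lambda/d - 1 = 1/0.75200 - 1 = 0.3297872
theta_max = asin(0.3297872) = 19.26 deg

19.26 deg


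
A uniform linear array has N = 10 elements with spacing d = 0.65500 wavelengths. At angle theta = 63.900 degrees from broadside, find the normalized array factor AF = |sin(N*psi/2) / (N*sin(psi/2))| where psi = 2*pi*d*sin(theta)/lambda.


psi = 2*pi*0.65500*sin(63.900 deg) = 3.695820 rad
AF = |sin(10*3.695820/2) / (10*sin(3.695820/2))| = 0.03764

0.03764


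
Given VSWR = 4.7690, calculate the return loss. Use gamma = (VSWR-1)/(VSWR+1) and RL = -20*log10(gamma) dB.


gamma = (4.7690 - 1) / (4.7690 + 1) = 0.6533195
RL = -20 * log10(0.6533195) = 3.697 dB

3.697 dB


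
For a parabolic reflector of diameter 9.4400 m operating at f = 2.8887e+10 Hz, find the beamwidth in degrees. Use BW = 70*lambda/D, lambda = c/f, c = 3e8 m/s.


lambda = c / f = 3.0000e+08 / 2.8887e+10 = 0.01038529 m
BW = 70 * 0.01038529 / 9.4400 = 0.07701 deg

0.07701 deg


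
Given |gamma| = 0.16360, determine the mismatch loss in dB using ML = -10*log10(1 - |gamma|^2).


ML = -10 * log10(1 - 0.16360^2) = -10 * log10(0.97323504) = 0.1178 dB

0.1178 dB


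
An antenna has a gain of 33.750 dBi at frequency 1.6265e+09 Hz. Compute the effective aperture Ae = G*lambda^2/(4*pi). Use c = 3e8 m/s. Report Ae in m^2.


lambda = c / f = 3.0000e+08 / 1.6265e+09 = 0.1844451 m
G_linear = 10^(33.750/10) = 2371.374
Ae = G_linear * lambda^2 / (4*pi) = 2371.374 * 0.1844451^2 / (4*pi) = 6.420 m^2

6.420 m^2


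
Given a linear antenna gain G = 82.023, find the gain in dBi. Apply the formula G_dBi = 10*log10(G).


G_dBi = 10 * log10(82.023) = 19.14 dBi

19.14 dBi


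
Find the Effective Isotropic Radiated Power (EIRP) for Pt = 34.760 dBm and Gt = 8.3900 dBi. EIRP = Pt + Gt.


EIRP = Pt + Gt = 34.760 + 8.3900 = 43.15 dBm

43.15 dBm


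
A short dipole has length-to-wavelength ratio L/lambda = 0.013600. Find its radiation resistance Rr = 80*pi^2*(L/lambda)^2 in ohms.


Rr = 80 * pi^2 * (0.013600)^2 = 80 * 9.869604 * 1.849600e-04 = 0.1460 ohm

0.1460 ohm


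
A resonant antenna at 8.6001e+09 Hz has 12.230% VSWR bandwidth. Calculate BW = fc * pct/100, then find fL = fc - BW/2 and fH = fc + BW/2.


BW = 8.6001e+09 * 12.230/100 = 1.051792e+09 Hz
fL = 8.6001e+09 - 1.051792e+09/2 = 8.074e+09 Hz
fH = 8.6001e+09 + 1.051792e+09/2 = 9.126e+09 Hz

BW=1.052e+09 Hz, fL=8.074e+09 Hz, fH=9.126e+09 Hz


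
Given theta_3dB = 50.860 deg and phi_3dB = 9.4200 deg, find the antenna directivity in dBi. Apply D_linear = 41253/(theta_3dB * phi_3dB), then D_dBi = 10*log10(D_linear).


D_linear = 41253 / (50.860 * 9.4200) = 86.10498
D_dBi = 10 * log10(86.10498) = 19.35 dBi

19.35 dBi


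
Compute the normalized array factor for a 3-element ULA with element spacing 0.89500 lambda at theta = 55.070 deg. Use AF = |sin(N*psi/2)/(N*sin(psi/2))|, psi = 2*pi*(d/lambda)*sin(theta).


psi = 2*pi*0.89500*sin(55.070 deg) = 4.610398 rad
AF = |sin(3*4.610398/2) / (3*sin(4.610398/2))| = 0.2655

0.2655


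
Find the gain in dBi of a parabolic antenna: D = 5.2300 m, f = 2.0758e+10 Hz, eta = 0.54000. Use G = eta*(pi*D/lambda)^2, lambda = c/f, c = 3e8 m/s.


lambda = c / f = 3.0000e+08 / 2.0758e+10 = 0.01445226 m
G_linear = 0.54000 * (pi * 5.2300 / 0.01445226)^2 = 697951.7
G_dBi = 10 * log10(697951.7) = 58.44 dBi

58.44 dBi


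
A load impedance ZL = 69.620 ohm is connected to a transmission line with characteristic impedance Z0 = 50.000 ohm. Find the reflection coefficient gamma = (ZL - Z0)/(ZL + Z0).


gamma = (69.620 - 50.000) / (69.620 + 50.000) = 0.1640

0.1640


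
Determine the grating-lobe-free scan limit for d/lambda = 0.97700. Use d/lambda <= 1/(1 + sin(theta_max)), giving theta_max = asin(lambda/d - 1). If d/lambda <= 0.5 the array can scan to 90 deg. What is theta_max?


lambda/d - 1 = 1/0.97700 - 1 = 0.02354145
theta_max = asin(0.02354145) = 1.349 deg

1.349 deg


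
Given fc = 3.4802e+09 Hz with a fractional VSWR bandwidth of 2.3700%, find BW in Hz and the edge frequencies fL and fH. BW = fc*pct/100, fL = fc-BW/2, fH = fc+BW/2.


BW = 3.4802e+09 * 2.3700/100 = 8.248074e+07 Hz
fL = 3.4802e+09 - 8.248074e+07/2 = 3.439e+09 Hz
fH = 3.4802e+09 + 8.248074e+07/2 = 3.521e+09 Hz

BW=8.248e+07 Hz, fL=3.439e+09 Hz, fH=3.521e+09 Hz


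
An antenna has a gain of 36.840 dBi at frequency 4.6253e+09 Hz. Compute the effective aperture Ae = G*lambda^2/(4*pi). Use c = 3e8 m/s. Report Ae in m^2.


lambda = c / f = 3.0000e+08 / 4.6253e+09 = 0.06486066 m
G_linear = 10^(36.840/10) = 4830.588
Ae = G_linear * lambda^2 / (4*pi) = 4830.588 * 0.06486066^2 / (4*pi) = 1.617 m^2

1.617 m^2


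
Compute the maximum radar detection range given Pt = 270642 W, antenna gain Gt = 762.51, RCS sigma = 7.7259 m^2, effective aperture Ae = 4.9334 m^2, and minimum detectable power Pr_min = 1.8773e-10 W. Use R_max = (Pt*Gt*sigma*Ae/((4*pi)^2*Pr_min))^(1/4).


R^4 = 270642*762.51*7.7259*4.9334 / ((4*pi)^2 * 1.8773e-10) = 2.653278e+17
R_max = 2.653278e+17^0.25 = 22696 m

22696 m


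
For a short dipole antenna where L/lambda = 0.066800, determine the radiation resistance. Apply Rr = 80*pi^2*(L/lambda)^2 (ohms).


Rr = 80 * pi^2 * (0.066800)^2 = 80 * 9.869604 * 4.462240e-03 = 3.523 ohm

3.523 ohm


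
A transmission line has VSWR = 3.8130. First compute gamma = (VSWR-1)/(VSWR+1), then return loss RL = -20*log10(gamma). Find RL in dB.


gamma = (3.8130 - 1) / (3.8130 + 1) = 0.5844588
RL = -20 * log10(0.5844588) = 4.665 dB

4.665 dB


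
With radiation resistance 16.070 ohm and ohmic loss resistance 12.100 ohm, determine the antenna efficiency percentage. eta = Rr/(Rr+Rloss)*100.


eta = 16.070 / (16.070 + 12.100) * 100 = 57.05%

57.05%


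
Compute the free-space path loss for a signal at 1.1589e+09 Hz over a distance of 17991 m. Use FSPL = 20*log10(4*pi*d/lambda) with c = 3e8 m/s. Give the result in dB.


lambda = c / f = 3.0000e+08 / 1.1589e+09 = 0.2588662 m
FSPL = 20 * log10(4*pi*17991/0.2588662) = 118.8 dB

118.8 dB


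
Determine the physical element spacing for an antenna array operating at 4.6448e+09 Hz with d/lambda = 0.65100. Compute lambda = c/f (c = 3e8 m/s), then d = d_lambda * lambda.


lambda = c / f = 3.0000e+08 / 4.6448e+09 = 0.06458836 m
d = 0.65100 * 0.06458836 = 0.04205 m

0.04205 m


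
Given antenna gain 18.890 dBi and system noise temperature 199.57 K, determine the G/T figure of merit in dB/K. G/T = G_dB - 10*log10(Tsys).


G/T = 18.890 - 10*log10(199.57) = 18.890 - 23.00095 = -4.111 dB/K

-4.111 dB/K


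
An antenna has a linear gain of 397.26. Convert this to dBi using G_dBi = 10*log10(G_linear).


G_dBi = 10 * log10(397.26) = 25.99 dBi

25.99 dBi


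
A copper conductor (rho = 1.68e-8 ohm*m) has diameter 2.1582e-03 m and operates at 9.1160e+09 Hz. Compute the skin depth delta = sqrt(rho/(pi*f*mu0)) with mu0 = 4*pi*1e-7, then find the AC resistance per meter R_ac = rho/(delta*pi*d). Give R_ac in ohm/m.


delta = sqrt(1.68e-8 / (pi * 9.1160e+09 * 4*pi*1e-7)) = 6.832389e-07 m
R_ac = 1.68e-8 / (6.832389e-07 * pi * 2.1582e-03) = 3.627 ohm/m

3.627 ohm/m
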